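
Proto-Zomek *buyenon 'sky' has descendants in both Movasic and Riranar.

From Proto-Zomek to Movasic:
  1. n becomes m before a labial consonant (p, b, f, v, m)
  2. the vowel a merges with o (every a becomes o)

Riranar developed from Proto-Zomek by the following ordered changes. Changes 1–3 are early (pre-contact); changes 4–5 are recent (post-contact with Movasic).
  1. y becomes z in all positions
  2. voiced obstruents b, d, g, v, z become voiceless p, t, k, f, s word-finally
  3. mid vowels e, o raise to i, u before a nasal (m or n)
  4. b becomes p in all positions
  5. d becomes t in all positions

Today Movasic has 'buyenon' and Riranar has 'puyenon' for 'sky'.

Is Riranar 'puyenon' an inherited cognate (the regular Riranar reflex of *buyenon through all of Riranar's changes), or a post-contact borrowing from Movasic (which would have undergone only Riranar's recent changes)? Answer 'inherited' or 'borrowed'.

borrowed

If inherited, *buyenon would pass through all of Riranar's changes:
Riranar: *buyenon > buzenon > buzinun > puzinun  (by unconditioned shift, pre-nasal raising, unconditioned shift)
If borrowed from Movasic 'buyenon' after the early changes, it would undergo only the recent ones:
  rule 4 (unconditioned shift): buyenon → puyenon
  rule 5 (unconditioned shift): no change (puyenon)
  ⇒ as a loan: puyenon
Riranar 'puyenon' matches the loan outcome 'puyenon', not the inherited 'puzinun' — it skipped the early Riranar changes, so it was borrowed from Movasic.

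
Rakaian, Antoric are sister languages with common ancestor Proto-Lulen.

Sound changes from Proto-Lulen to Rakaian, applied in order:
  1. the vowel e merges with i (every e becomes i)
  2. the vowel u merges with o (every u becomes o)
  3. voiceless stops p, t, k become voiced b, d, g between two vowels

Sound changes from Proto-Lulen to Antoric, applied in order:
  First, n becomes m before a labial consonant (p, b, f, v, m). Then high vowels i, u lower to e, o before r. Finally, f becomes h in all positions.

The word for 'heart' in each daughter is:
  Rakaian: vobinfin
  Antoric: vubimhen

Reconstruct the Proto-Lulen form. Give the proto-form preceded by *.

Position 5: Rakaian has n, Antoric has m. Rakaian preserves n here (none of its changes turn any other segment into n), so the proto-segment is *n.
Position 7: Rakaian has i, Antoric has e. Taking the neighbouring segments as reconstructed: Rakaian i could go back to *e or *i; Antoric e can only go back to *e — the one source consistent with every daughter is *e.
Position 2: Rakaian has o, Antoric has u. Antoric preserves u here (none of its changes turn any other segment into u), so the proto-segment is *u.
Continuing position by position gives *vubinfen; check it forward:
Rakaian: *vubinfen
  vubinfen → vubinfin   [vowel merger]
  vubinfin → vobinfin   [vowel merger]
  vobinfin (rule 3 does not apply)
  giving Rakaian vobinfin.
Antoric: *vubinfen > vubimfen > vubimhen  (by nasal place assimilation, unconditioned shift)
Only *vubinfen yields all of Rakaian vobinfin, Antoric vubimhen.

*vubinfen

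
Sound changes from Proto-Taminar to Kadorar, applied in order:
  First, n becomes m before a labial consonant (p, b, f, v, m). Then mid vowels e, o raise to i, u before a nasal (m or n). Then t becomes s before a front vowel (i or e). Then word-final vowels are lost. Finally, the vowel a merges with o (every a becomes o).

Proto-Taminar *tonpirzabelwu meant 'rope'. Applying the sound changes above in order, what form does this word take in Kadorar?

Kadorar: start from *tonpirzabelwu.
  rule 1 (nasal place assimilation): tonpirzabelwu → tompirzabelwu
  rule 2 (pre-nasal raising): tompirzabelwu → tumpirzabelwu
  rule 3: no change — tumpirzabelwu
  rule 4 (apocope): tumpirzabelwu → tumpirzabelw
  rule 5 (vowel merger): tumpirzabelw → tumpirzobelw
  ⇒ Kadorar tumpirzobelw

tumpirzobelw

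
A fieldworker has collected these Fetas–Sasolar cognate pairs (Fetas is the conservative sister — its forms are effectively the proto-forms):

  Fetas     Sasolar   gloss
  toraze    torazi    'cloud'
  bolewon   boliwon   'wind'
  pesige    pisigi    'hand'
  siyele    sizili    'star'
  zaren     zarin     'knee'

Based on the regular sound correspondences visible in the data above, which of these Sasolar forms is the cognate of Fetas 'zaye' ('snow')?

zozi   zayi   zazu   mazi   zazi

zazi

siyele ~ sizili — Fetas y corresponds to Sasolar z between vowels (before a front vowel).
toraze ~ torazi, pesige ~ pisigi — Fetas e corresponds to Sasolar i word-finally.
Applying these to Fetas 'zaye':
  zaye → zaze   (y→z between vowels (before a front vowel))
  zaze → zazi   (e→i word-finally)
So the Sasolar cognate is 'zazi'.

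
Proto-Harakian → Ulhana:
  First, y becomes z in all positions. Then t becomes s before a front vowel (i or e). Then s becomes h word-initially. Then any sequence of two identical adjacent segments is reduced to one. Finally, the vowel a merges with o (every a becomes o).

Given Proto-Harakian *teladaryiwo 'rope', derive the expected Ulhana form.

Ulhana: start from *teladaryiwo.
  rule 1 (unconditioned shift): teladaryiwo → teladarziwo
  rule 2 (palatalisation): teladarziwo → seladarziwo
  rule 3 (debuccalisation): seladarziwo → heladarziwo
  rule 4: no change — heladarziwo
  rule 5 (vowel merger): heladarziwo → helodorziwo
  ⇒ Ulhana helodorziwo

helodorziwo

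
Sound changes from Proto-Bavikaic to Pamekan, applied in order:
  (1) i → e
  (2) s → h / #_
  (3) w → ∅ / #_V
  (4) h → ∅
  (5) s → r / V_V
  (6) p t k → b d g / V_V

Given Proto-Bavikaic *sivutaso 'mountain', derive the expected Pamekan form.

evudaro

Pamekan: *sivutaso
  sivutaso → sevutaso   [vowel merger]
  sevutaso → hevutaso   [debuccalisation]
  hevutaso (rule 3 does not apply)
  hevutaso → evutaso   [h-loss]
  evutaso → evutaro   [rhotacism]
  evutaro → evudaro   [intervocalic voicing]
  giving Pamekan evudaro.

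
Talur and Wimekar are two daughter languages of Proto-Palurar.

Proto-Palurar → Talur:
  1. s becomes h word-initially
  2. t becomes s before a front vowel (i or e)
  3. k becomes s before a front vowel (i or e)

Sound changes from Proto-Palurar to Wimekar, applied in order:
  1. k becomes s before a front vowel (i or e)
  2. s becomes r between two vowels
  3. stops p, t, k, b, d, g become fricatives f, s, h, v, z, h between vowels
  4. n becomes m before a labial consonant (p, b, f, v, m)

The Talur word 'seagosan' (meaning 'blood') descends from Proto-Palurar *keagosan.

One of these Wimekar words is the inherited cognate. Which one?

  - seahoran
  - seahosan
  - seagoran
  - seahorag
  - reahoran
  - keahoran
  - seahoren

Wimekar: *keagosan > seagosan > seagoran > seahoran  (by palatalisation, rhotacism, intervocalic lenition)
Only 'seahoran' matches the regular Wimekar development of *keagosan.

seahoran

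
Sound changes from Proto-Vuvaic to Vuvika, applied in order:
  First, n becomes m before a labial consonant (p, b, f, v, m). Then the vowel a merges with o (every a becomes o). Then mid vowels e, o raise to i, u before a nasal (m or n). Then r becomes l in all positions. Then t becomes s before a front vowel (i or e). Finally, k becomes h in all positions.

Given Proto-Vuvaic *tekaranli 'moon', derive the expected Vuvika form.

Vuvika: *tekaranli
  tekaranli (rule 1 does not apply)
  tekaranli → tekoronli   [vowel merger]
  tekoronli → tekorunli   [pre-nasal raising]
  tekorunli → tekolunli   [unconditioned shift]
  tekolunli → sekolunli   [palatalisation]
  sekolunli → seholunli   [unconditioned shift]
  giving Vuvika seholunli.

seholunli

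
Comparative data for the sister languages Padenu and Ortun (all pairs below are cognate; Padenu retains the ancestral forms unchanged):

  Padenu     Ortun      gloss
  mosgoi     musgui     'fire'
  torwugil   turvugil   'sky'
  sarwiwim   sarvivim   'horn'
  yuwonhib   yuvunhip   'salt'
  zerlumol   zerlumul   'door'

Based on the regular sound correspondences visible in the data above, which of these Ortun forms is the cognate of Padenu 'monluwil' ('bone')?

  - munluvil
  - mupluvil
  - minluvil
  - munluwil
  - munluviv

munluvil

yuwonhib ~ yuvunhip — Padenu o corresponds to Ortun u after a consonant, before a nasal.
sarwiwim ~ sarvivim — Padenu w corresponds to Ortun v between vowels (before a front vowel).
Applying these to Padenu 'monluwil':
  monluwil → munluwil   (o→u after a consonant, before a nasal)
  munluwil → munluvil   (w→v between vowels (before a front vowel))
So the Ortun cognate is 'munluvil'.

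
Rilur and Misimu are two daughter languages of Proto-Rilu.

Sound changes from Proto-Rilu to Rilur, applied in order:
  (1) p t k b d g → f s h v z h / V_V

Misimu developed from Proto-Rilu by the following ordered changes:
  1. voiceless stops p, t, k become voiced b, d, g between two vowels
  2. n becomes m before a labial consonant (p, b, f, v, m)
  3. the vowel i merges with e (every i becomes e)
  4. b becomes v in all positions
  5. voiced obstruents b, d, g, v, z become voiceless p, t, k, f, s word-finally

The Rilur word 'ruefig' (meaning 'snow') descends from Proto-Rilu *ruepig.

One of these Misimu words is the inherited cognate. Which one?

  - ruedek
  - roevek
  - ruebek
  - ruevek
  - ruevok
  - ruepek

Misimu: *ruepig
  ruepig → ruebig   [intervocalic voicing]
  ruebig (rule 2 does not apply)
  ruebig → ruebeg   [vowel merger]
  ruebeg → rueveg   [unconditioned shift]
  rueveg → ruevek   [final devoicing]
  giving Misimu ruevek.

ruevek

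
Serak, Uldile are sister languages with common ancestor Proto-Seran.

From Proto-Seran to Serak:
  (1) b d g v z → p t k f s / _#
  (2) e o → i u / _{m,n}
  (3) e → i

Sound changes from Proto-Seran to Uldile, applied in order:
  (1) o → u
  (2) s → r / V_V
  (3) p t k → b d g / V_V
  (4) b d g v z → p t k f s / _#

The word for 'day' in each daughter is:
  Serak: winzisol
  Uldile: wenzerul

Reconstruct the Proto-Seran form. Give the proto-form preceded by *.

*wenzesol

Position 6: Serak has s, Uldile has r. Taking the neighbouring segments as reconstructed: Serak s can only go back to *s; Uldile r could go back to *s or *r — the one source consistent with every daughter is *s.
Position 7: Serak has o, Uldile has u. Serak preserves o here (none of its changes turn any other segment into o), so the proto-segment is *o.
Continuing position by position gives *wenzesol; check it forward:
Serak: start from *wenzesol.
  rule 1: no change — wenzesol
  rule 2 (pre-nasal raising): wenzesol → winzesol
  rule 3 (vowel merger): winzesol → winzisol
  ⇒ Serak winzisol
Uldile: start from *wenzesol.
  rule 1 (vowel merger): wenzesol → wenzesul
  rule 2 (rhotacism): wenzesul → wenzerul
  rule 3: no change — wenzerul
  rule 4: no change — wenzerul
  ⇒ Uldile wenzerul
*wenzesol is the unique common source.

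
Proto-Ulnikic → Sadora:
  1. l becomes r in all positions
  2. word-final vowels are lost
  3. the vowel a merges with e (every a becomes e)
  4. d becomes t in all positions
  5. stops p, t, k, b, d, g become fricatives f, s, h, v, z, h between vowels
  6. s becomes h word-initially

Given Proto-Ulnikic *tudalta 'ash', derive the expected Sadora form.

Sadora: start from *tudalta.
  rule 1 (unconditioned shift): tudalta → tudarta
  rule 2 (apocope): tudarta → tudart
  rule 3 (vowel merger): tudart → tudert
  rule 4 (unconditioned shift): tudert → tutert
  rule 5 (intervocalic lenition): tutert → tusert
  rule 6: no change — tusert
  ⇒ Sadora tusert

tusert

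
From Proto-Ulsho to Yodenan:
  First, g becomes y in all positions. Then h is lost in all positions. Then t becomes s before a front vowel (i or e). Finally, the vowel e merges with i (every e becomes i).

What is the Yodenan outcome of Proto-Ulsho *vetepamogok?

Yodenan: start from *vetepamogok.
  rule 1 (unconditioned shift): vetepamogok → vetepamoyok
  rule 2: no change — vetepamoyok
  rule 3 (palatalisation): vetepamoyok → vesepamoyok
  rule 4 (vowel merger): vesepamoyok → visipamoyok
  ⇒ Yodenan visipamoyok

visipamoyok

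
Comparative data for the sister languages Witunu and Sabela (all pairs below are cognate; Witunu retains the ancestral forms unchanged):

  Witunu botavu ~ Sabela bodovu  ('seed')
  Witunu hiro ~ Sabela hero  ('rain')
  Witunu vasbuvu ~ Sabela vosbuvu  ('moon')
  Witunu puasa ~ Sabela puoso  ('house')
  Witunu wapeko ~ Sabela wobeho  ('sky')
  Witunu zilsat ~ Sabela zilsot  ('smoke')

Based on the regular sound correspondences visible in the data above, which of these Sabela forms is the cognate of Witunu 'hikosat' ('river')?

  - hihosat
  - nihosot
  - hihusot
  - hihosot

hihosot

wapeko ~ wobeho — Witunu k corresponds to Sabela h between vowels (before a back vowel).
vasbuvu ~ vosbuvu, zilsat ~ zilsot — Witunu a corresponds to Sabela o after a consonant, before a consonant other than r, m, n, p, b, f, v.
Applying these to Witunu 'hikosat':
  hikosat → hihosat   (k→h between vowels (before a back vowel))
  hihosat → hihosot   (a→o after a consonant, before a consonant other than r, m, n, p, b, f, v)
So the Sabela cognate is 'hihosot'.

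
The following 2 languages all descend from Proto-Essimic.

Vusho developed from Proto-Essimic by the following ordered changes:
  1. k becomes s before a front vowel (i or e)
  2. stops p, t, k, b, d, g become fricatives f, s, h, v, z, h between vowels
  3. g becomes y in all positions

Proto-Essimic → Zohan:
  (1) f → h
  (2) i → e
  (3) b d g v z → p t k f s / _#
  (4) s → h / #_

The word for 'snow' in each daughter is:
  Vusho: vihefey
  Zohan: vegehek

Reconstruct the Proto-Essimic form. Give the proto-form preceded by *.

*vigefeg

Position 3: Vusho has h, Zohan has g. Zohan preserves g here (none of its changes turn any other segment into g), so the proto-segment is *g.
Position 7: Vusho has y, Zohan has k. Taking the neighbouring segments as reconstructed: Vusho y could go back to *g or *y; Zohan k could go back to *k or *g — the one source consistent with every daughter is *g.
Position 5: Vusho has f, Zohan has h. Taking the neighbouring segments as reconstructed: Vusho f could go back to *p or *f; Zohan h could go back to *f or *h — the one source consistent with every daughter is *f.
This points to *vigefeg. Verify forward in each daughter:
Vusho: start from *vigefeg.
  rule 1: no change — vigefeg
  rule 2 (intervocalic lenition): vigefeg → vihefeg
  rule 3 (unconditioned shift): vihefeg → vihefey
  ⇒ Vusho vihefey
Zohan: start from *vigefeg.
  rule 1 (unconditioned shift): vigefeg → vigeheg
  rule 2 (vowel merger): vigeheg → vegeheg
  rule 3 (final devoicing): vegeheg → vegehek
  rule 4: no change — vegehek
  ⇒ Zohan vegehek
Only *vigefeg yields all of Vusho vihefey, Zohan vegehek.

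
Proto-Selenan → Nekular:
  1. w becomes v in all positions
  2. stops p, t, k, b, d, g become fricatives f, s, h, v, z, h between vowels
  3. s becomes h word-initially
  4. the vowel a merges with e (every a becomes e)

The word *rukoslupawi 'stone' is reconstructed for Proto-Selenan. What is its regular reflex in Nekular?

ruhoslufevi

Nekular: start from *rukoslupawi.
  rule 1 (unconditioned shift): rukoslupawi → rukoslupavi
  rule 2 (intervocalic lenition): rukoslupavi → ruhoslufavi
  rule 3: no change — ruhoslufavi
  rule 4 (vowel merger): ruhoslufavi → ruhoslufevi
  ⇒ Nekular ruhoslufevi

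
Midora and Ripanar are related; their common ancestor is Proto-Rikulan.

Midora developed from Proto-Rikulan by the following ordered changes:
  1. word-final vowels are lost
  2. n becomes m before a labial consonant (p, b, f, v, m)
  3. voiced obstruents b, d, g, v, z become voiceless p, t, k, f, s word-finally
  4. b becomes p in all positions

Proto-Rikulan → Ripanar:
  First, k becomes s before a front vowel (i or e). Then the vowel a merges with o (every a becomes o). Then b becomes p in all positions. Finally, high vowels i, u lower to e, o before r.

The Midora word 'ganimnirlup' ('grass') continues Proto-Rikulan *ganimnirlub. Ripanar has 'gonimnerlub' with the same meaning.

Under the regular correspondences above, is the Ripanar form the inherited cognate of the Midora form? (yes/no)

no

Derive the expected Ripanar reflex of *ganimnirlub:
Ripanar: start from *ganimnirlub.
  rule 1: no change — ganimnirlub
  rule 2 (vowel merger): ganimnirlub → gonimnirlub
  rule 3 (unconditioned shift): gonimnirlub → gonimnirlup
  rule 4 (pre-rhotic lowering): gonimnirlup → gonimnerlup
  ⇒ Ripanar gonimnerlup
The regular Ripanar reflex would be 'gonimnerlup', but the attested form is 'gonimnerlub'. The correspondence is irregular, so they are not cognates (the Ripanar form has a different source).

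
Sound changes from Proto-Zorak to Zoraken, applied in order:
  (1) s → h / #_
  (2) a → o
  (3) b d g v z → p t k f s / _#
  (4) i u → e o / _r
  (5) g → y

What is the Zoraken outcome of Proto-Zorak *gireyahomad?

Zoraken: start from *gireyahomad.
  rule 1: no change — gireyahomad
  rule 2 (vowel merger): gireyahomad → gireyohomod
  rule 3 (final devoicing): gireyohomod → gireyohomot
  rule 4 (pre-rhotic lowering): gireyohomot → gereyohomot
  rule 5 (unconditioned shift): gereyohomot → yereyohomot
  ⇒ Zoraken yereyohomot

yereyohomot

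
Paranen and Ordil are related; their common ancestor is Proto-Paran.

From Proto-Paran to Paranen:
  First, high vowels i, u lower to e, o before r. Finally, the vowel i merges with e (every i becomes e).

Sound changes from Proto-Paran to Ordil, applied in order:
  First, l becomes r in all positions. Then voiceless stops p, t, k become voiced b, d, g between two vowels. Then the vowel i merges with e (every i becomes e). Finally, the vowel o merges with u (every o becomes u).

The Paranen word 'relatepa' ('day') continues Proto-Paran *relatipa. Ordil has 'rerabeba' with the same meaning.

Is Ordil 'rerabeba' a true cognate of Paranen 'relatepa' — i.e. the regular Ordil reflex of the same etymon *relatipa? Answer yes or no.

Derive the expected Ordil reflex of *relatipa:
Ordil: *relatipa > reratipa > reradiba > reradeba  (by unconditioned shift, intervocalic voicing, vowel merger)
The regular Ordil reflex would be 'reradeba', but the attested form is 'rerabeba'. The correspondence is irregular, so they are not cognates (the Ordil form has a different source).

no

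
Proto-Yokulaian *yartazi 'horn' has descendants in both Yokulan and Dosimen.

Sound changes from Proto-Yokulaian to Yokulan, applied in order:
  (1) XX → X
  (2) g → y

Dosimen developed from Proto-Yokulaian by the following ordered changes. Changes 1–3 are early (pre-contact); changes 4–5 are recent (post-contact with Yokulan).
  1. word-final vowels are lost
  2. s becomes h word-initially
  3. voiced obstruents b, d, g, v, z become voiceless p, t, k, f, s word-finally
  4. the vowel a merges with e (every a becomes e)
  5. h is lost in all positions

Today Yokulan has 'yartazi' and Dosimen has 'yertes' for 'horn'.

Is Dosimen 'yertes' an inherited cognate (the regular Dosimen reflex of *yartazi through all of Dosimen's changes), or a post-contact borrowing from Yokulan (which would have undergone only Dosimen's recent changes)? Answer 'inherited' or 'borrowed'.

inherited

If inherited, *yartazi would pass through all of Dosimen's changes:
Dosimen: start from *yartazi.
  rule 1 (apocope): yartazi → yartaz
  rule 2: no change — yartaz
  rule 3 (final devoicing): yartaz → yartas
  rule 4 (vowel merger): yartas → yertes
  rule 5: no change — yertes
  ⇒ Dosimen yertes
If borrowed from Yokulan 'yartazi' after the early changes, it would undergo only the recent ones:
  rule 4 (vowel merger): yartazi → yertezi
  rule 5 (h-loss): no change (yertezi)
  ⇒ as a loan: yertezi
Dosimen 'yertes' matches the inherited outcome exactly, so it is an inherited cognate, not a loan.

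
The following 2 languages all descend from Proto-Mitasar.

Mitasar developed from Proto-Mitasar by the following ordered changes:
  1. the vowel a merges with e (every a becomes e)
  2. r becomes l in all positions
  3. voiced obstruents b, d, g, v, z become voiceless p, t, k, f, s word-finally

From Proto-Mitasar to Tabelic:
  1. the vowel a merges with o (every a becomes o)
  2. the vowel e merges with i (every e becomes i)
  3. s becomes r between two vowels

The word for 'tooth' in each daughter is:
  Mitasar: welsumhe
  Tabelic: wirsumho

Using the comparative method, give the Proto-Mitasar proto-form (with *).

*wersumha

Position 8: Mitasar has e, Tabelic has o. Taking the neighbouring segments as reconstructed: Mitasar e could go back to *a or *e; Tabelic o could go back to *a or *o — the one source consistent with every daughter is *a.
Position 2: Mitasar has e, Tabelic has i. Taking the neighbouring segments as reconstructed: Mitasar e could go back to *a or *e; Tabelic i could go back to *e or *i — the one source consistent with every daughter is *e.
Position 3: Mitasar has l, Tabelic has r. Taking the neighbouring segments as reconstructed: Mitasar l could go back to *l or *r; Tabelic r can only go back to *r — the one source consistent with every daughter is *r.
Continuing position by position gives *wersumha; check it forward:
Mitasar: *wersumha
  wersumha → wersumhe   [vowel merger]
  wersumhe → welsumhe   [unconditioned shift]
  welsumhe (rule 3 does not apply)
  giving Mitasar welsumhe.
Tabelic: start from *wersumha.
  rule 1 (vowel merger): wersumha → wersumho
  rule 2 (vowel merger): wersumho → wirsumho
  rule 3: no change — wirsumho
  ⇒ Tabelic wirsumho
*wersumha is the unique common source.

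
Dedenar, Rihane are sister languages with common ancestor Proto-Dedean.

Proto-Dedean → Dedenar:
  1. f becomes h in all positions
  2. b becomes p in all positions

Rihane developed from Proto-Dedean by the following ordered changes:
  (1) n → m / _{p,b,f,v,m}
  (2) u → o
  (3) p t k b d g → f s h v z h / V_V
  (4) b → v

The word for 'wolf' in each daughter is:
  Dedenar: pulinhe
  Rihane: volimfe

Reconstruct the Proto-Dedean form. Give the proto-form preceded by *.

Position 2: Dedenar has u, Rihane has o. Dedenar preserves u here (none of its changes turn any other segment into u), so the proto-segment is *u.
Position 5: Dedenar has n, Rihane has m. Dedenar preserves n here (none of its changes turn any other segment into n), so the proto-segment is *n.
Continuing position by position gives *bulinfe; check it forward:
Dedenar: *bulinfe
  bulinfe → bulinhe   [unconditioned shift]
  bulinhe → pulinhe   [unconditioned shift]
  giving Dedenar pulinhe.
Rihane: *bulinfe > bulimfe > bolimfe > volimfe  (by nasal place assimilation, vowel merger, unconditioned shift)
No other proto-form is consistent with every reflex, so the reconstruction is *bulinfe.

*bulinfe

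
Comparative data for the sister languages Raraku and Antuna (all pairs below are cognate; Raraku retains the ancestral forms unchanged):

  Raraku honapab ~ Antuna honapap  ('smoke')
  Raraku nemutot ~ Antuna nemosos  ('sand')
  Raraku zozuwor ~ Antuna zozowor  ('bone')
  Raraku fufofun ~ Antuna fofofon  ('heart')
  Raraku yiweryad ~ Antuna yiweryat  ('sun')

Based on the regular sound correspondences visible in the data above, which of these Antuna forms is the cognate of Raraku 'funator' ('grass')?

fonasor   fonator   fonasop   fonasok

fonasor

fufofun ~ fofofon — Raraku u corresponds to Antuna o after a consonant, before a nasal.
nemutot ~ nemosos — Raraku t corresponds to Antuna s between vowels (before a back vowel).
Applying these to Raraku 'funator':
  funator → fonator   (u→o after a consonant, before a nasal)
  fonator → fonasor   (t→s between vowels (before a back vowel))
So the Antuna cognate is 'fonasor'.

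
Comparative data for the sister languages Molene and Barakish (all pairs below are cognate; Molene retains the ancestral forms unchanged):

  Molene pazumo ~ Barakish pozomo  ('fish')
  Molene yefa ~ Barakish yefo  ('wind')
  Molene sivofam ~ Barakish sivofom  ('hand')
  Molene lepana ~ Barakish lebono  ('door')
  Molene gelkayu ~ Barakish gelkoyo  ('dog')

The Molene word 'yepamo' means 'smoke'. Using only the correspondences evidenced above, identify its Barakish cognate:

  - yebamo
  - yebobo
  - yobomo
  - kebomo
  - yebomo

yebomo

lepana ~ lebono — Molene p corresponds to Barakish b between vowels (before a back vowel).
sivofam ~ sivofom — Molene a corresponds to Barakish o after a consonant, before a nasal.
Applying these to Molene 'yepamo':
  yepamo → yebamo   (p→b between vowels (before a back vowel))
  yebamo → yebomo   (a→o after a consonant, before a nasal)
So the Barakish cognate is 'yebomo'.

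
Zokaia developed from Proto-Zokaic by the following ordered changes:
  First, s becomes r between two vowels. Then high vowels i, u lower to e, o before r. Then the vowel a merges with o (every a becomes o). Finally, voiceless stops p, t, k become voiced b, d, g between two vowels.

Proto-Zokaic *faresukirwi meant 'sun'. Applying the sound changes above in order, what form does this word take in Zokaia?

Zokaia: *faresukirwi > farerukirwi > farerukerwi > forerukerwi > forerugerwi  (by rhotacism, pre-rhotic lowering, vowel merger, intervocalic voicing)

forerugerwi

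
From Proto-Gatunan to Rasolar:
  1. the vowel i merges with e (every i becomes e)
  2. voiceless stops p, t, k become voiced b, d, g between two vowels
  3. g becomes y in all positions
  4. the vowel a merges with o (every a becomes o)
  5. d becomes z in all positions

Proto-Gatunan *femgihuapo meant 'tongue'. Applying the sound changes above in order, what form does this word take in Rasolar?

Rasolar: start from *femgihuapo.
  rule 1 (vowel merger): femgihuapo → femgehuapo
  rule 2 (intervocalic voicing): femgehuapo → femgehuabo
  rule 3 (unconditioned shift): femgehuabo → femyehuabo
  rule 4 (vowel merger): femyehuabo → femyehuobo
  rule 5: no change — femyehuobo
  ⇒ Rasolar femyehuobo

femyehuobo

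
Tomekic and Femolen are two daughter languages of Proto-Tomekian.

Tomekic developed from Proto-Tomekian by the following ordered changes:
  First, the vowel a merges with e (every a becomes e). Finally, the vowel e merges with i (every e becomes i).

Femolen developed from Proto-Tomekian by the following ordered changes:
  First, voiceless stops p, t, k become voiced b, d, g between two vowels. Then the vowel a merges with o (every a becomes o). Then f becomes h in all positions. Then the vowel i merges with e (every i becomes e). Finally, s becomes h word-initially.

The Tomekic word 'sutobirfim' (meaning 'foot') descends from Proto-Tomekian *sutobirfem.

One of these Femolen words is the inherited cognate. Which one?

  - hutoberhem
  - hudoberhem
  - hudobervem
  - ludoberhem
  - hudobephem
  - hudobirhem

Femolen: start from *sutobirfem.
  rule 1 (intervocalic voicing): sutobirfem → sudobirfem
  rule 2: no change — sudobirfem
  rule 3 (unconditioned shift): sudobirfem → sudobirhem
  rule 4 (vowel merger): sudobirhem → sudoberhem
  rule 5 (debuccalisation): sudoberhem → hudoberhem
  ⇒ Femolen hudoberhem
Among the options, 'hudoberhem' alone shows every Femolen change applied in order.

hudoberhem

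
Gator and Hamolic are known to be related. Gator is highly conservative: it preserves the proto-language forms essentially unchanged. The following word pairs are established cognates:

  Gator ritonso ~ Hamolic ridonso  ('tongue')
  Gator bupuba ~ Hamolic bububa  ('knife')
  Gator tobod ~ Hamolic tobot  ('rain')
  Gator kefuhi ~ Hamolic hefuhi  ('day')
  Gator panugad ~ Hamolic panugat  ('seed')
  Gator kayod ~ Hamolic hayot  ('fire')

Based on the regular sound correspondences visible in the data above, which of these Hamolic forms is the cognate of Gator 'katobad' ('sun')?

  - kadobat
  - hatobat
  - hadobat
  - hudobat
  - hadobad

hadobat

kayod ~ hayot — Gator k corresponds to Hamolic h word-initially before a back vowel.
ritonso ~ ridonso — Gator t corresponds to Hamolic d between vowels (before a back vowel).
tobod ~ tobot, panugad ~ panugat — Gator d corresponds to Hamolic t word-finally.
Applying these to Gator 'katobad':
  katobad → hatobad   (k→h word-initially before a back vowel)
  hatobad → hadobad   (t→d between vowels (before a back vowel))
  hadobad → hadobat   (d→t word-finally)
So the Hamolic cognate is 'hadobat'.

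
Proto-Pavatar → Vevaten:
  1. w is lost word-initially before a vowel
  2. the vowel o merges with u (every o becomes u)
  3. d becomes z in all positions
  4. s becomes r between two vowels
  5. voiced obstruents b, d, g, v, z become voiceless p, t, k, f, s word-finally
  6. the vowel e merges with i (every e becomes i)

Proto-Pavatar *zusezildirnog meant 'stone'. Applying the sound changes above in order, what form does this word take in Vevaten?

Vevaten: start from *zusezildirnog.
  rule 1: no change — zusezildirnog
  rule 2 (vowel merger): zusezildirnog → zusezildirnug
  rule 3 (unconditioned shift): zusezildirnug → zusezilzirnug
  rule 4 (rhotacism): zusezilzirnug → zurezilzirnug
  rule 5 (final devoicing): zurezilzirnug → zurezilzirnuk
  rule 6 (vowel merger): zurezilzirnuk → zurizilzirnuk
  ⇒ Vevaten zurizilzirnuk

zurizilzirnuk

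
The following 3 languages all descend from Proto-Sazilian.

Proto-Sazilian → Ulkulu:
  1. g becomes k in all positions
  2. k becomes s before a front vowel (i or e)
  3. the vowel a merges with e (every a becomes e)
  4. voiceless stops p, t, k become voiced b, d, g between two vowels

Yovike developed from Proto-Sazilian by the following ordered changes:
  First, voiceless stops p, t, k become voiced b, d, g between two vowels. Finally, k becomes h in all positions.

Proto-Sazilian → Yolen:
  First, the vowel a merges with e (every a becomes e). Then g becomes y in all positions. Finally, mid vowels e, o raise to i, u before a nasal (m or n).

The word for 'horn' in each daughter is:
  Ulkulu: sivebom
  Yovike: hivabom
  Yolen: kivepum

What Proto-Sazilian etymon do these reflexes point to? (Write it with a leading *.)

*kivapom

Position 1: Ulkulu has s, Yovike has h, Yolen has k. Yolen preserves k here (none of its changes turn any other segment into k), so the proto-segment is *k.
Position 4: Ulkulu has e, Yovike has a, Yolen has e. Yovike preserves a here (none of its changes turn any other segment into a), so the proto-segment is *a.
This points to *kivapom. Verify forward in each daughter:
Ulkulu: *kivapom
  kivapom (rule 1 does not apply)
  kivapom → sivapom   [palatalisation]
  sivapom → sivepom   [vowel merger]
  sivepom → sivebom   [intervocalic voicing]
  giving Ulkulu sivebom.
Yovike: start from *kivapom.
  rule 1 (intervocalic voicing): kivapom → kivabom
  rule 2 (unconditioned shift): kivabom → hivabom
  ⇒ Yovike hivabom
Yolen: *kivapom > kivepom > kivepum  (by vowel merger, pre-nasal raising)
No other proto-form is consistent with every reflex, so the reconstruction is *kivapom.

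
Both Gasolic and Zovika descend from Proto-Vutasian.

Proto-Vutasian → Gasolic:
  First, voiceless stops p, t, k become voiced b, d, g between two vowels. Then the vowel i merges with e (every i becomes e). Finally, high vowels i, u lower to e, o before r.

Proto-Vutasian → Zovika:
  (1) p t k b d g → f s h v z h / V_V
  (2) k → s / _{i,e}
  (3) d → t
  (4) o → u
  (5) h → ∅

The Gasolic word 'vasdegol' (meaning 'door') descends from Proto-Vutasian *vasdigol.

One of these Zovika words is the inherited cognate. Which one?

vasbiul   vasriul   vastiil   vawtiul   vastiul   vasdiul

Zovika: *vasdigol
  vasdigol → vasdihol   [intervocalic lenition]
  vasdihol (rule 2 does not apply)
  vasdihol → vastihol   [unconditioned shift]
  vastihol → vastihul   [vowel merger]
  vastihul → vastiul   [h-loss]
  giving Zovika vastiul.
Only 'vastiul' matches the regular Zovika development of *vasdigol.

vastiul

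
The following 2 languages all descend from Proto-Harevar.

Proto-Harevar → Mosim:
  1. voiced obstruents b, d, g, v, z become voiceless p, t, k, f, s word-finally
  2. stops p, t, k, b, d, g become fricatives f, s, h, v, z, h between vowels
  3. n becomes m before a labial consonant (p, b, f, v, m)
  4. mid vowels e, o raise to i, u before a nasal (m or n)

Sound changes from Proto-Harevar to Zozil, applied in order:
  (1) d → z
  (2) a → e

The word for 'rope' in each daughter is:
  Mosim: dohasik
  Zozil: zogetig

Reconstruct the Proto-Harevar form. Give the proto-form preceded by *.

*dogatig

Position 5: Mosim has s, Zozil has t. Zozil preserves t here (none of its changes turn any other segment into t), so the proto-segment is *t.
Position 3: Mosim has h, Zozil has g. Zozil preserves g here (none of its changes turn any other segment into g), so the proto-segment is *g.
Position 1: Mosim has d, Zozil has z. Mosim preserves d here (none of its changes turn any other segment into d), so the proto-segment is *d.
Continuing position by position gives *dogatig; check it forward:
Mosim: *dogatig
  dogatig → dogatik   [final devoicing]
  dogatik → dohasik   [intervocalic lenition]
  dohasik (rule 3 does not apply)
  dohasik (rule 4 does not apply)
  giving Mosim dohasik.
Zozil: *dogatig > zogatig > zogetig  (by unconditioned shift, vowel merger)
*dogatig is the unique common source.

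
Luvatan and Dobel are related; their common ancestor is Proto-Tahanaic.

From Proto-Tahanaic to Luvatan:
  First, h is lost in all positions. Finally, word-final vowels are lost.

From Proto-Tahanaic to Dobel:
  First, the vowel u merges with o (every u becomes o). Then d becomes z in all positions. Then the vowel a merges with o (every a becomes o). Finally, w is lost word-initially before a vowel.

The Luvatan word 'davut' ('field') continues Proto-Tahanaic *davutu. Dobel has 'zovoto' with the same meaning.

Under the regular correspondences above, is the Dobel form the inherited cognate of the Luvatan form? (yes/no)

yes

Derive the expected Dobel reflex of *davutu:
Dobel: *davutu
  davutu → davoto   [vowel merger]
  davoto → zavoto   [unconditioned shift]
  zavoto → zovoto   [vowel merger]
  zovoto (rule 4 does not apply)
  giving Dobel zovoto.
Dobel 'zovoto' matches the regular reflex exactly, so the pair is cognate.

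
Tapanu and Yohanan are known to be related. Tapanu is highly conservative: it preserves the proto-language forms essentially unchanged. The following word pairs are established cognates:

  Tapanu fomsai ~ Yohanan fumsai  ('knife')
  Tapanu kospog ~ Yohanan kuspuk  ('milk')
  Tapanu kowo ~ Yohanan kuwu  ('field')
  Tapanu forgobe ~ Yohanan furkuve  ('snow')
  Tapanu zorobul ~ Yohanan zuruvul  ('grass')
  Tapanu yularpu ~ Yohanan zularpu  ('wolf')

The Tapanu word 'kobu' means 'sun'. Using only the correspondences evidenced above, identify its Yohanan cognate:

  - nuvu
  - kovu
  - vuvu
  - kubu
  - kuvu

kuvu

forgobe ~ furkuve, zorobul ~ zuruvul — Tapanu o corresponds to Yohanan u after a consonant, before a labial obstruent.
zorobul ~ zuruvul — Tapanu b corresponds to Yohanan v between vowels (before a back vowel).
Applying these to Tapanu 'kobu':
  kobu → kubu   (o→u after a consonant, before a labial obstruent)
  kubu → kuvu   (b→v between vowels (before a back vowel))
So the Yohanan cognate is 'kuvu'.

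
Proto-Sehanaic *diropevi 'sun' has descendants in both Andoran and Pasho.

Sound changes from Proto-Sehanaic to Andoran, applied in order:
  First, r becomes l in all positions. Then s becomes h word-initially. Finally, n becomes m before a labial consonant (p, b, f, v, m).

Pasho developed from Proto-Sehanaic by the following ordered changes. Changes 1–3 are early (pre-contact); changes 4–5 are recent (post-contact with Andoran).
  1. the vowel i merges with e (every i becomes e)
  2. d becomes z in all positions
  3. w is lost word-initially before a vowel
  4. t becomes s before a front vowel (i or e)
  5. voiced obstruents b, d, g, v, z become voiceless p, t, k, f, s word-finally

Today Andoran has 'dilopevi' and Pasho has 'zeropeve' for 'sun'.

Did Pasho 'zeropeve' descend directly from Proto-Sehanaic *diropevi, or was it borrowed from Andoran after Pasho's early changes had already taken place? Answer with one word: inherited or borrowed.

If inherited, *diropevi would pass through all of Pasho's changes:
Pasho: *diropevi > deropeve > zeropeve  (by vowel merger, unconditioned shift)
If borrowed from Andoran 'dilopevi' after the early changes, it would undergo only the recent ones:
  rule 4 (palatalisation): no change (dilopevi)
  rule 5 (final devoicing): no change (dilopevi)
  ⇒ as a loan: dilopevi
Pasho 'zeropeve' matches the inherited outcome exactly, so it is an inherited cognate, not a loan.

inherited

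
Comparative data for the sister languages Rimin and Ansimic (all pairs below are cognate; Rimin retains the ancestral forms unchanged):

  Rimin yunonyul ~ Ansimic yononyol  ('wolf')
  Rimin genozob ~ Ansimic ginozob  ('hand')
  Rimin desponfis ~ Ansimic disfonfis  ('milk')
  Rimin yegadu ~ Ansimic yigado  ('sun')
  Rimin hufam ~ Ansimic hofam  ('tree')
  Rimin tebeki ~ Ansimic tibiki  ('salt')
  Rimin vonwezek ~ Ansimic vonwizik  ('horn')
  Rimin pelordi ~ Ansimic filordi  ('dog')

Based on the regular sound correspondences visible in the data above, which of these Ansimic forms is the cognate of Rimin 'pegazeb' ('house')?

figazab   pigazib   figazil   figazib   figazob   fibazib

pelordi ~ filordi — Rimin p corresponds to Ansimic f word-initially before a front vowel.
desponfis ~ disfonfis, yegadu ~ yigado — Rimin e corresponds to Ansimic i after a consonant, before a consonant other than r, m, n, p, b, f, v.
tebeki ~ tibiki — Rimin e corresponds to Ansimic i after a consonant, before a labial obstruent.
Applying these to Rimin 'pegazeb':
  pegazeb → fegazeb   (p→f word-initially before a front vowel)
  fegazeb → figazeb   (e→i after a consonant, before a consonant other than r, m, n, p, b, f, v)
  figazeb → figazib   (e→i after a consonant, before a labial obstruent)
So the Ansimic cognate is 'figazib'.

figazib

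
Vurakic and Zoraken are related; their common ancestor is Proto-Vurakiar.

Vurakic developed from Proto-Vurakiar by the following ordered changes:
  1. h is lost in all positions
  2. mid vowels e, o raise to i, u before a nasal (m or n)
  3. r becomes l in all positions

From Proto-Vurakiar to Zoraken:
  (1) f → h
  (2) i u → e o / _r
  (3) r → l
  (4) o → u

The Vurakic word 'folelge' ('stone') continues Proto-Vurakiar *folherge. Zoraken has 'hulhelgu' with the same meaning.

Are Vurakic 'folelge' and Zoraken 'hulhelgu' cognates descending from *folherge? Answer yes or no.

no

Derive the expected Zoraken reflex of *folherge:
Zoraken: *folherge
  folherge → holherge   [unconditioned shift]
  holherge (rule 2 does not apply)
  holherge → holhelge   [unconditioned shift]
  holhelge → hulhelge   [vowel merger]
  giving Zoraken hulhelge.
The regular Zoraken reflex would be 'hulhelge', but the attested form is 'hulhelgu'. The correspondence is irregular, so they are not cognates (the Zoraken form has a different source).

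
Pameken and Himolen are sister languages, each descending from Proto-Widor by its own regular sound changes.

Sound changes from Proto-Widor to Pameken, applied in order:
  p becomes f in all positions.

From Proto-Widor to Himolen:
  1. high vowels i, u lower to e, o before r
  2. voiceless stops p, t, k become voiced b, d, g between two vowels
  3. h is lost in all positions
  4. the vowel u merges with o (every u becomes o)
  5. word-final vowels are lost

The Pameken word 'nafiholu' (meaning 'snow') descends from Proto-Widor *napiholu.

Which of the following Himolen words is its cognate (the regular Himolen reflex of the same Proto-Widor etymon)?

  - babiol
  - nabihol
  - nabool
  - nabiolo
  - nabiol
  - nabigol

nabiol

Himolen: start from *napiholu.
  rule 1: no change — napiholu
  rule 2 (intervocalic voicing): napiholu → nabiholu
  rule 3 (h-loss): nabiholu → nabiolu
  rule 4 (vowel merger): nabiolu → nabiolo
  rule 5 (apocope): nabiolo → nabiol
  ⇒ Himolen nabiol
The other candidates each miss or misapply at least one Himolen change.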